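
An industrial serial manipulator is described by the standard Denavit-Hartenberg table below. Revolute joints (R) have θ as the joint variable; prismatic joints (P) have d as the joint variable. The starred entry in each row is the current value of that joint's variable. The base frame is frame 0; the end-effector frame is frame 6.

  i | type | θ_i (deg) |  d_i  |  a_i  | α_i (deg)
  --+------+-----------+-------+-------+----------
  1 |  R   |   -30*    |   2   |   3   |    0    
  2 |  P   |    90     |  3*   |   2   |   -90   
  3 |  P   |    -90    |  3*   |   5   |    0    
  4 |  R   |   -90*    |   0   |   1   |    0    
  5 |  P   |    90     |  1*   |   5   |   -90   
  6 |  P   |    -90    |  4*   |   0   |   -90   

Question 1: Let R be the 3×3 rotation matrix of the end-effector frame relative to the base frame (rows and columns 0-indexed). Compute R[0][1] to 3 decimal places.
-0.500

End-effector y-axis (col 1 of R) = (-0.5000,-0.8660,0.0000)
R[0][1] = -0.5000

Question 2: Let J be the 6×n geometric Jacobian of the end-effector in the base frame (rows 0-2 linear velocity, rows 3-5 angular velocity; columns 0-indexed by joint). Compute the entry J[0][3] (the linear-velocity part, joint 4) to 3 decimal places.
axis z_3 = (-0.8660,0.5000,0.0000); lever o_n−o_3 = (0.6340,3.0981,5.0000)
cross product → J_v[:, 3] = (2.5000,4.3301,-3.0000)
J_ω[:, 3] = z_3
entry J[0][3] = 2.5000

2.500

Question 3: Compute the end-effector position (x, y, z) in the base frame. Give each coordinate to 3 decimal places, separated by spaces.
after link 1: o_1 = (2.5981, -1.5000, 2.0000)
after link 2: o_2 = (3.5981, 0.2321, 5.0000)
after link 3: o_3 = (1.0000, 1.7321, 10.0000)
after link 4: o_4 = (0.5000, 0.8660, 10.0000)
after link 5: o_5 = (-0.3660, 1.3660, 15.0000)
after link 6: o_6 = (1.6340, 4.8301, 15.0000)

1.634 4.830 15.000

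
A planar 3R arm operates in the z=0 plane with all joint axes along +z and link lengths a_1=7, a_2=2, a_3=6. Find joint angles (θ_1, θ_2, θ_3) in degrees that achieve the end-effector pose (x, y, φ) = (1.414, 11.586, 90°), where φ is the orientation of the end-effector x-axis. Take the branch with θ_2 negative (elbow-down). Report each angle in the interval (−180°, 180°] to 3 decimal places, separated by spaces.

wrist centre = target − a_3·(cos φ, sin φ) = (1.4140, 5.5860)
cos θ_2 = (33.2028−7²−2²)/(2·7·2) = -0.7070; θ_2 = -134.9948° (elbow-down)
β = atan2(5.5860,1.4140) = 75.7949°; ψ = atan2(-1.4143,5.5859) = -14.2086°
θ_1 = β − ψ = 90.0035°
θ_3 = φ − θ_1 − θ_2 = 134.9913° (wrapped to (-180°,180°])

90.003 -134.995 134.991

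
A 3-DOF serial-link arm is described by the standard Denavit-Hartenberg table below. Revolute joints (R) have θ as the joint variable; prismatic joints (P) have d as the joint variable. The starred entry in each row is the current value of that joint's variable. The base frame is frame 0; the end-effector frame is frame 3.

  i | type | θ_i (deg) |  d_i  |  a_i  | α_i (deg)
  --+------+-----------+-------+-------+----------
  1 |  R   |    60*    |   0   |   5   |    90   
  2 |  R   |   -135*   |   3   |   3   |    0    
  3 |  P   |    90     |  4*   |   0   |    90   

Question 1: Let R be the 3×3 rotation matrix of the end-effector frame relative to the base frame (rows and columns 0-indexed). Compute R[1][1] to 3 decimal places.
-0.500

End-effector y-axis (col 1 of R) = (0.8660,-0.5000,0.0000)
R[1][1] = -0.5000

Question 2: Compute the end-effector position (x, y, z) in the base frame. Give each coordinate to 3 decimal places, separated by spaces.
after link 1: o_1 = (2.5000, 4.3301, 0.0000)
after link 2: o_2 = (4.0374, 0.9930, -2.1213)
after link 3: o_3 = (7.5015, -1.0070, -2.1213)

7.502 -1.007 -2.121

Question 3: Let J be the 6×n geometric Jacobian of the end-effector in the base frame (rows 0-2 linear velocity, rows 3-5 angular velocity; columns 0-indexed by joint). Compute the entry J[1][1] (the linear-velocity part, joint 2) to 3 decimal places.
axis z_1 = (0.8660,-0.5000,0.0000); lever o_n−o_1 = (5.0015,-5.3371,-2.1213)
cross product → J_v[:, 1] = (1.0607,1.8371,-2.1213)
J_ω[:, 1] = z_1
entry J[1][1] = 1.8371

1.837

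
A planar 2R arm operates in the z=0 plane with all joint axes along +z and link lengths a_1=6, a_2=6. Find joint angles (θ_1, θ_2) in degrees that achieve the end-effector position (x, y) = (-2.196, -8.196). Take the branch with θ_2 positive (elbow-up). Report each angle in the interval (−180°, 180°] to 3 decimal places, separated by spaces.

cos θ_2 = (71.9968−6²−6²)/(2·6·6) = -0.0000; θ_2 = 90.0025° (elbow-up)
β = atan2(-8.1960,-2.1960) = -104.9993°; ψ = atan2(6.0000,5.9997) = 45.0013°
θ_1 = β − ψ = -150.0005°

-150.001 90.003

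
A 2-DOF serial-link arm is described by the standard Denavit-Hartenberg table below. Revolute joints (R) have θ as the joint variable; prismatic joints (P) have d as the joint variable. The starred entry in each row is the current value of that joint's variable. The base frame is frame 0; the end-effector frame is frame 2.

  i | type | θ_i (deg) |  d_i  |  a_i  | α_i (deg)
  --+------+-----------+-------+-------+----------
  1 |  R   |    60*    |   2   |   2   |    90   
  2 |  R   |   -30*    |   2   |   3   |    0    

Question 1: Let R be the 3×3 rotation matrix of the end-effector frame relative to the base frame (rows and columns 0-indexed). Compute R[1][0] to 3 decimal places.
0.750

End-effector x-axis (col 0 of R) = (0.4330,0.7500,-0.5000)
R[1][0] = 0.7500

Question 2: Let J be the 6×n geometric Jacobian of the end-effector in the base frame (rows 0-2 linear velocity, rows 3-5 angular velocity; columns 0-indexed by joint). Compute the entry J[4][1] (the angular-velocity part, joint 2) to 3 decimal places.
axis z_1 = (0.8660,-0.5000,0.0000); lever o_n−o_1 = (3.0311,1.2500,-1.5000)
cross product → J_v[:, 1] = (0.7500,1.2990,2.5981)
J_ω[:, 1] = z_1
entry J[4][1] = -0.5000

-0.500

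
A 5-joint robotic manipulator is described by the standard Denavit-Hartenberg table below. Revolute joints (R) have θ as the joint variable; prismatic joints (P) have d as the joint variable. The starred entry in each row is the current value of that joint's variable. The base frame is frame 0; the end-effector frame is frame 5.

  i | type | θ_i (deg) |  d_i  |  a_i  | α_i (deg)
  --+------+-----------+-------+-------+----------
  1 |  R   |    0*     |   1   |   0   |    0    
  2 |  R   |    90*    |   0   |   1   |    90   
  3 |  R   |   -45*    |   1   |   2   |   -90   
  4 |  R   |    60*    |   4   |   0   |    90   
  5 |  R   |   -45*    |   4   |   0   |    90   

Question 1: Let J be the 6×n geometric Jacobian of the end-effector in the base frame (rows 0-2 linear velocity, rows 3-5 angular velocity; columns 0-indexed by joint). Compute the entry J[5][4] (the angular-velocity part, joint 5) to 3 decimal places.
-0.612

axis z_4 = (0.5000,0.6124,-0.6124); lever o_n−o_4 = (2.0000,2.4495,-2.4495)
cross product → J_v[:, 4] = (-0.0000,0.0000,-0.0000)
J_ω[:, 4] = z_4
entry J[5][4] = -0.6124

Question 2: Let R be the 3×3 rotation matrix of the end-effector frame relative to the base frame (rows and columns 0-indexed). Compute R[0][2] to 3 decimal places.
End-effector z-axis (col 2 of R) = (0.6124,-0.7500,-0.2500)
R[0][2] = 0.6124

0.612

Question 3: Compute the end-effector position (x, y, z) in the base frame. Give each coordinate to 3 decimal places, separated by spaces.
3.000 7.692 -0.035

after link 1: o_1 = (0.0000, 0.0000, 1.0000)
after link 2: o_2 = (0.0000, 1.0000, 1.0000)
after link 3: o_3 = (1.0000, 2.4142, -0.4142)
after link 4: o_4 = (1.0000, 5.2426, 2.4142)
after link 5: o_5 = (3.0000, 7.6921, -0.0353)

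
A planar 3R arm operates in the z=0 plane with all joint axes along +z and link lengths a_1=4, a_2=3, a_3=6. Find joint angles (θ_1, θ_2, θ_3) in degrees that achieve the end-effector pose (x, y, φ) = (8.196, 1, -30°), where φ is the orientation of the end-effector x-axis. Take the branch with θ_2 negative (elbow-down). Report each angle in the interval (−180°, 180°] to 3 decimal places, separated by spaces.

90.002 -90.002 -30.000

wrist centre = target − a_3·(cos φ, sin φ) = (2.9998, 4.0000)
cos θ_2 = (24.9991−4²−3²)/(2·4·3) = -0.0000; θ_2 = -90.0022° (elbow-down)
β = atan2(4.0000,2.9998) = 53.1315°; ψ = atan2(-3.0000,3.9999) = -36.8707°
θ_1 = β − ψ = 90.0022°
θ_3 = φ − θ_1 − θ_2 = -30.0000° (wrapped to (-180°,180°])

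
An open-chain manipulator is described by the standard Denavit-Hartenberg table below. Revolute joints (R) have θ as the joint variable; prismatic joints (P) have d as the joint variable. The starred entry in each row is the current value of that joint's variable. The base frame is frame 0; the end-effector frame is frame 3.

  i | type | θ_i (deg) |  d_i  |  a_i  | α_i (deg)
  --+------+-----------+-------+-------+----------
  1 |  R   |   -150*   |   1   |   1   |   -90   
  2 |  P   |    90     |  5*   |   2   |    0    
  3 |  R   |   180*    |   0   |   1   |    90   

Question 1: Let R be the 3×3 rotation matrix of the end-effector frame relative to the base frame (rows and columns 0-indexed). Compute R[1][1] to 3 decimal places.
-0.866

End-effector y-axis (col 1 of R) = (0.5000,-0.8660,0.0000)
R[1][1] = -0.8660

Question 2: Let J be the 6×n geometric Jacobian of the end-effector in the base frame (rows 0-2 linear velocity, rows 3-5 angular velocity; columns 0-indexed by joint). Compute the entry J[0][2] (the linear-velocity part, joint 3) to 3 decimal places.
-0.866

axis z_2 = (0.5000,-0.8660,0.0000); lever o_n−o_2 = (0.0000,0.0000,1.0000)
cross product → J_v[:, 2] = (-0.8660,-0.5000,0.0000)
J_ω[:, 2] = z_2
entry J[0][2] = -0.8660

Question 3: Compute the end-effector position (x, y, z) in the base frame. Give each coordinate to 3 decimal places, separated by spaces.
1.634 -4.830 0.000

after link 1: o_1 = (-0.8660, -0.5000, 1.0000)
after link 2: o_2 = (1.6340, -4.8301, -1.0000)
after link 3: o_3 = (1.6340, -4.8301, 0.0000)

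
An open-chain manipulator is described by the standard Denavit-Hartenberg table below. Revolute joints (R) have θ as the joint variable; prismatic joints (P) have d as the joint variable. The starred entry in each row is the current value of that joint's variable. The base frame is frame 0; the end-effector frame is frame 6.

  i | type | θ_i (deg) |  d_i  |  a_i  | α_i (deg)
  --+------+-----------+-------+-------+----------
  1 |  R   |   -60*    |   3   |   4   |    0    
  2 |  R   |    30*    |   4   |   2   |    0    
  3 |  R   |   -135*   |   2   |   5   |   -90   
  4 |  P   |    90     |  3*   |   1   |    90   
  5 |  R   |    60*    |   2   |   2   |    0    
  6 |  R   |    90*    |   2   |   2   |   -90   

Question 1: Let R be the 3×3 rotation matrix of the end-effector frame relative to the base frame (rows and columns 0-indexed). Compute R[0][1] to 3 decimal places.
0.966

End-effector y-axis (col 1 of R) = (0.9659,0.2588,-0.0000)
R[0][1] = 0.9659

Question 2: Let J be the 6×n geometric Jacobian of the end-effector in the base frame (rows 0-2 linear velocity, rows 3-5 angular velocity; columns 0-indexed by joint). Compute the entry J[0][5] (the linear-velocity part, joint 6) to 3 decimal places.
-0.448

axis z_5 = (-0.9659,-0.2588,0.0000); lever o_n−o_5 = (-1.6730,-1.4836,1.7321)
cross product → J_v[:, 5] = (-0.4483,1.6730,1.0000)
J_ω[:, 5] = z_5
entry J[0][5] = -0.4483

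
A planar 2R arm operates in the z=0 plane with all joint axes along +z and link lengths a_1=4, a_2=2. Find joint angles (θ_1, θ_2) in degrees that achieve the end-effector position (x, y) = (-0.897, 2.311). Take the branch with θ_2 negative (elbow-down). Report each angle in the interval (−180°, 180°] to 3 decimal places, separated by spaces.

135.013 -149.988

cos θ_2 = (6.1453−4²−2²)/(2·4·2) = -0.8659; θ_2 = -149.9876° (elbow-down)
β = atan2(2.3110,-0.8970) = 111.2134°; ψ = atan2(-1.0004,2.2682) = -23.7999°
θ_1 = β − ψ = 135.0133°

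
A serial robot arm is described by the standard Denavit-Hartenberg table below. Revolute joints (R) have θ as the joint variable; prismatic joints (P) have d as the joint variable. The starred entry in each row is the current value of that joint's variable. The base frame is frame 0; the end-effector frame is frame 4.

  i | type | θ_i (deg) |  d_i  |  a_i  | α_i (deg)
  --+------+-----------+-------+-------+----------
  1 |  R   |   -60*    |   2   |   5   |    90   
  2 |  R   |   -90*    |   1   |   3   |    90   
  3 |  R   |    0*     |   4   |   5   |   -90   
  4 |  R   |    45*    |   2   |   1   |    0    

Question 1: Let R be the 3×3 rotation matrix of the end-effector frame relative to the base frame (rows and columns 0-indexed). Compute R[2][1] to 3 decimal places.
End-effector y-axis (col 1 of R) = (0.3536,-0.6124,0.7071)
R[2][1] = 0.7071

0.707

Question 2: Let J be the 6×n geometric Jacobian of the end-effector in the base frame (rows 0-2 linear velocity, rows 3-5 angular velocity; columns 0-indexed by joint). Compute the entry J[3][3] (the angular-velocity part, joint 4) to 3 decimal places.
-0.866

axis z_3 = (-0.8660,-0.5000,0.0000); lever o_n−o_3 = (-1.3785,-1.6124,-0.7071)
cross product → J_v[:, 3] = (0.3536,-0.6124,0.7071)
J_ω[:, 3] = z_3
entry J[3][3] = -0.8660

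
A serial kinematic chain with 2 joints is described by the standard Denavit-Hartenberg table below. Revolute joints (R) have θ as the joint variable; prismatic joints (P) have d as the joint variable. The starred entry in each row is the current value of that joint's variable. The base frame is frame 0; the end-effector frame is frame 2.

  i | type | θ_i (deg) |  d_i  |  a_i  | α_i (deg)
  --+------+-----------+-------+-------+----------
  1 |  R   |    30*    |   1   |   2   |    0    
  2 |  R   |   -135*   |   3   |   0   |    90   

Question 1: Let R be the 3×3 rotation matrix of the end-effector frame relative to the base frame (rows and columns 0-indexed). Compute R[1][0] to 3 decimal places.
End-effector x-axis (col 0 of R) = (-0.2588,-0.9659,0.0000)
R[1][0] = -0.9659

-0.966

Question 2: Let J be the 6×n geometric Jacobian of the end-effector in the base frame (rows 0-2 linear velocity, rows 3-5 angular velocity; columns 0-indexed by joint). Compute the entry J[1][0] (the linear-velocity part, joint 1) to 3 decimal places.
1.732

axis z_0 = ẑ; lever o_n−o_0 = (1.7321,1.0000,4.0000)
cross product → J_v[:, 0] = (-1.0000,1.7321,0.0000)
J_ω[:, 0] = z_0
entry J[1][0] = 1.7321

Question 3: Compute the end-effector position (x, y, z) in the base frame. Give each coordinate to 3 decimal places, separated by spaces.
1.732 1.000 4.000

after link 1: o_1 = (1.7321, 1.0000, 1.0000)
after link 2: o_2 = (1.7321, 1.0000, 4.0000)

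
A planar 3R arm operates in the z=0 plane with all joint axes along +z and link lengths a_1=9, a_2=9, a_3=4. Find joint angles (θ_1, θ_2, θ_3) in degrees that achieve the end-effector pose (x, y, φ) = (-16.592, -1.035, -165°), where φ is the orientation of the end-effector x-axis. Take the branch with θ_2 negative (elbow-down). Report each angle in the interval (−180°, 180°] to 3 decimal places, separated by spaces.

-135.003 -89.997 60.000

wrist centre = target − a_3·(cos φ, sin φ) = (-12.7283, 0.0003)
cos θ_2 = (162.0095−9²−9²)/(2·9·9) = 0.0001; θ_2 = -89.9966° (elbow-down)
β = atan2(0.0003,-12.7283) = 179.9988°; ψ = atan2(-9.0000,9.0005) = -44.9983°
θ_1 = β − ψ = 224.9971°
θ_3 = φ − θ_1 − θ_2 = 59.9996° (wrapped to (-180°,180°])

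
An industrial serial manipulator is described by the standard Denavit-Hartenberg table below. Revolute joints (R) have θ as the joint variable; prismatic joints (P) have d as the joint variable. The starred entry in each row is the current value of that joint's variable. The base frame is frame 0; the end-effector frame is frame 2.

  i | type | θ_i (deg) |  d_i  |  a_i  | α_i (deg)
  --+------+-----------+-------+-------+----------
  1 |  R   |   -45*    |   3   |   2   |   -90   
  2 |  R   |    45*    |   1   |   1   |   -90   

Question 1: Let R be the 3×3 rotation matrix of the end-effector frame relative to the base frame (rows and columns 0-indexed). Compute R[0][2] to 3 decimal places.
-0.500

End-effector z-axis (col 2 of R) = (-0.5000,0.5000,-0.7071)
R[0][2] = -0.5000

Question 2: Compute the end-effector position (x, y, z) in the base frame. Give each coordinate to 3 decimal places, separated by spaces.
after link 1: o_1 = (1.4142, -1.4142, 3.0000)
after link 2: o_2 = (2.6213, -1.2071, 2.2929)

2.621 -1.207 2.293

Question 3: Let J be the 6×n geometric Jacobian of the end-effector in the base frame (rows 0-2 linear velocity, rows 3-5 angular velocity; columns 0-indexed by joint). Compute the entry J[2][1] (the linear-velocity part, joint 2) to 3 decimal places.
-0.707

axis z_1 = (0.7071,0.7071,0.0000); lever o_n−o_1 = (1.2071,0.2071,-0.7071)
cross product → J_v[:, 1] = (-0.5000,0.5000,-0.7071)
J_ω[:, 1] = z_1
entry J[2][1] = -0.7071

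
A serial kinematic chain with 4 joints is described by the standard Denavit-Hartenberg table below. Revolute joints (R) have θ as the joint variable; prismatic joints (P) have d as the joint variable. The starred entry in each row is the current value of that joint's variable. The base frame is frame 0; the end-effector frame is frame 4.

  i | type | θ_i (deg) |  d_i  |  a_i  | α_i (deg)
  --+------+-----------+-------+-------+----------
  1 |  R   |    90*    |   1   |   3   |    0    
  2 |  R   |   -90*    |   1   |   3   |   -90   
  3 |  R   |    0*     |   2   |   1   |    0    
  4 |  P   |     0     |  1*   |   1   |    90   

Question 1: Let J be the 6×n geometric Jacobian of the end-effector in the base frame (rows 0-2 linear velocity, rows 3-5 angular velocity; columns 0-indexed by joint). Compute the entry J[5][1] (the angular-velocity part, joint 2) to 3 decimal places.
1.000

axis z_1 = (0.0000,0.0000,1.0000); lever o_n−o_1 = (5.0000,3.0000,1.0000)
cross product → J_v[:, 1] = (-3.0000,5.0000,0.0000)
J_ω[:, 1] = z_1
entry J[5][1] = 1.0000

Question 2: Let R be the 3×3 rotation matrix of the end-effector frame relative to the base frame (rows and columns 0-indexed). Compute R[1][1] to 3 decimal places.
End-effector y-axis (col 1 of R) = (0.0000,1.0000,0.0000)
R[1][1] = 1.0000

1.000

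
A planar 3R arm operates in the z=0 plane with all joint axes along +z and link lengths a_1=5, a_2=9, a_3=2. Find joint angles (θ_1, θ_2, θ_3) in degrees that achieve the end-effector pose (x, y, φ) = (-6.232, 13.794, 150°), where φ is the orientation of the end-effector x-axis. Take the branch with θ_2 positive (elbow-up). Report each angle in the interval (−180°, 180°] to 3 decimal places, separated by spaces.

89.995 30.008 29.997

wrist centre = target − a_3·(cos φ, sin φ) = (-4.4999, 12.7940)
cos θ_2 = (183.9360−5²−9²)/(2·5·9) = 0.8660; θ_2 = 30.0080° (elbow-up)
β = atan2(12.7940,-4.4999) = 109.3780°; ψ = atan2(4.5011,12.7936) = 19.3831°
θ_1 = β − ψ = 89.9949°
θ_3 = φ − θ_1 − θ_2 = 29.9971° (wrapped to (-180°,180°])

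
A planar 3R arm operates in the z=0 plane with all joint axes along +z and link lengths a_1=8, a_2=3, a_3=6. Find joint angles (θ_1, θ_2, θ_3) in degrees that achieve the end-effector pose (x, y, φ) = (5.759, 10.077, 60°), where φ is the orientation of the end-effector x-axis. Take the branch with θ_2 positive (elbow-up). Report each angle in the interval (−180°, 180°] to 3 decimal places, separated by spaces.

wrist centre = target − a_3·(cos φ, sin φ) = (2.7590, 4.8808)
cos θ_2 = (31.4348−8²−3²)/(2·8·3) = -0.8659; θ_2 = 149.9905° (elbow-up)
β = atan2(4.8808,2.7590) = 60.5218°; ψ = atan2(1.5004,5.4022) = 15.5224°
θ_1 = β − ψ = 44.9994°
θ_3 = φ − θ_1 − θ_2 = -134.9899° (wrapped to (-180°,180°])

44.999 149.991 -134.990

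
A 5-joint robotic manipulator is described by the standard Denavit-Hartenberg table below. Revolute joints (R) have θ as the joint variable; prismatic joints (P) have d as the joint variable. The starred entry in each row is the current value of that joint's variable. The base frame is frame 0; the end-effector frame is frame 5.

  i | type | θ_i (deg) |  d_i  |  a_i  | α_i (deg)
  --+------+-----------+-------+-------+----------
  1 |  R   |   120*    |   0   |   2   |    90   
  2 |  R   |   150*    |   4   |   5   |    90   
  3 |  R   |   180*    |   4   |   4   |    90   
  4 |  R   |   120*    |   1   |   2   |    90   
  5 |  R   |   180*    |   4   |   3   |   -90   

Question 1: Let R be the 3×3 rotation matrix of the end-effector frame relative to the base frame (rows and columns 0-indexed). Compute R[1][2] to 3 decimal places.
End-effector z-axis (col 2 of R) = (-0.8660,-0.5000,-0.0000)
R[1][2] = -0.5000

-0.500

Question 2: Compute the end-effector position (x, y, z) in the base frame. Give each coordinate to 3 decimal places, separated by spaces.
after link 1: o_1 = (-1.0000, 1.7321, 0.0000)
after link 2: o_2 = (4.6292, -0.0179, 2.5000)
after link 3: o_3 = (1.8971, 4.7141, 3.9641)
after link 4: o_4 = (2.7631, 5.2141, 5.9641)
after link 5: o_5 = (0.7631, 8.6782, 2.9641)

0.763 8.678 2.964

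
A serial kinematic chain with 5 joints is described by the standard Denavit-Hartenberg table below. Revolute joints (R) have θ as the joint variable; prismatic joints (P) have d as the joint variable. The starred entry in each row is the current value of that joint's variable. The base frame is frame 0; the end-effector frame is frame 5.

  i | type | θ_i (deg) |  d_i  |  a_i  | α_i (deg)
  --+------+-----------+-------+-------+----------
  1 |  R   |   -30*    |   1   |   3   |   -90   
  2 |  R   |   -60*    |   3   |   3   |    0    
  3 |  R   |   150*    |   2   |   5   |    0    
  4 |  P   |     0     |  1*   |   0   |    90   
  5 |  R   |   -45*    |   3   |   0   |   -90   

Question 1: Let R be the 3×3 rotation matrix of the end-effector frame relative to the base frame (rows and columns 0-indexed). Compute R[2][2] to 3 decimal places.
-0.707

End-effector z-axis (col 2 of R) = (0.3536,0.6124,-0.7071)
R[2][2] = -0.7071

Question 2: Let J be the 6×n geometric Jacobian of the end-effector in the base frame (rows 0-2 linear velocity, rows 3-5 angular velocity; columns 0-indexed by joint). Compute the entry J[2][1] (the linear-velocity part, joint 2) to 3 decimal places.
-4.500

axis z_1 = (0.5000,0.8660,0.0000); lever o_n−o_1 = (6.8971,2.9462,-2.4019)
cross product → J_v[:, 1] = (-2.0801,1.2010,-4.5000)
J_ω[:, 1] = z_1
entry J[2][1] = -4.5000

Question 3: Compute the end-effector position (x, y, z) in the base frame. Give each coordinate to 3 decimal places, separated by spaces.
9.495 1.446 -1.402

after link 1: o_1 = (2.5981, -1.5000, 1.0000)
after link 2: o_2 = (5.3971, 0.3481, 3.5981)
after link 3: o_3 = (6.3971, 2.0801, -1.4019)
after link 4: o_4 = (6.8971, 2.9462, -1.4019)
after link 5: o_5 = (9.4952, 1.4462, -1.4019)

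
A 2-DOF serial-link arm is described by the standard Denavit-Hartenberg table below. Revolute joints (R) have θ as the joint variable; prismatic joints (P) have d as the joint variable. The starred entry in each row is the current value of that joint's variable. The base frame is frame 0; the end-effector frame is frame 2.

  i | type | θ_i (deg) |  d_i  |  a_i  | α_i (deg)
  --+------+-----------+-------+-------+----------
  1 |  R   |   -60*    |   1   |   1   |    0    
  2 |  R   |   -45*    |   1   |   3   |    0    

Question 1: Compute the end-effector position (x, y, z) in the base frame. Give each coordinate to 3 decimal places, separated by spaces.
after link 1: o_1 = (0.5000, -0.8660, 1.0000)
after link 2: o_2 = (-0.2765, -3.7638, 2.0000)

-0.276 -3.764 2.000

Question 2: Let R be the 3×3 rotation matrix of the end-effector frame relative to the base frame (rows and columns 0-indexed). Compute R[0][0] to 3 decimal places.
End-effector x-axis (col 0 of R) = (-0.2588,-0.9659,0.0000)
R[0][0] = -0.2588

-0.259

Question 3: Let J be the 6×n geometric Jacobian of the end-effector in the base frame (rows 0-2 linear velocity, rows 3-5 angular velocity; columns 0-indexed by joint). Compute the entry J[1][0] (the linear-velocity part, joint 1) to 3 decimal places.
axis z_0 = ẑ; lever o_n−o_0 = (-0.2765,-3.7638,2.0000)
cross product → J_v[:, 0] = (3.7638,-0.2765,0.0000)
J_ω[:, 0] = z_0
entry J[1][0] = -0.2765

-0.276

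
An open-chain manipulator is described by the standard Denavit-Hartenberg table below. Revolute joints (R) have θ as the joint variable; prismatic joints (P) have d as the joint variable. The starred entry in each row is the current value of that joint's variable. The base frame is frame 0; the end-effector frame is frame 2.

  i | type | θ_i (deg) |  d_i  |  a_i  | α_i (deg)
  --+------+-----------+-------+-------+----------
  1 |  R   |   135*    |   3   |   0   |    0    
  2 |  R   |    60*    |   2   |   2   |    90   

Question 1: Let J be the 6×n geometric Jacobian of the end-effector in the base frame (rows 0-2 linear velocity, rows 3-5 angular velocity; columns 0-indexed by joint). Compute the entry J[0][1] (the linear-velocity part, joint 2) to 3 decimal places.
axis z_1 = (0.0000,0.0000,1.0000); lever o_n−o_1 = (-1.9319,-0.5176,2.0000)
cross product → J_v[:, 1] = (0.5176,-1.9319,0.0000)
J_ω[:, 1] = z_1
entry J[0][1] = 0.5176

0.518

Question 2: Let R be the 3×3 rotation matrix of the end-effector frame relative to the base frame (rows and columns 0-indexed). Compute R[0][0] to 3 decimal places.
End-effector x-axis (col 0 of R) = (-0.9659,-0.2588,0.0000)
R[0][0] = -0.9659

-0.966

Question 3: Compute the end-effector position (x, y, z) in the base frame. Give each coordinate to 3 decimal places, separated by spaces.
after link 1: o_1 = (0.0000, 0.0000, 3.0000)
after link 2: o_2 = (-1.9319, -0.5176, 5.0000)

-1.932 -0.518 5.000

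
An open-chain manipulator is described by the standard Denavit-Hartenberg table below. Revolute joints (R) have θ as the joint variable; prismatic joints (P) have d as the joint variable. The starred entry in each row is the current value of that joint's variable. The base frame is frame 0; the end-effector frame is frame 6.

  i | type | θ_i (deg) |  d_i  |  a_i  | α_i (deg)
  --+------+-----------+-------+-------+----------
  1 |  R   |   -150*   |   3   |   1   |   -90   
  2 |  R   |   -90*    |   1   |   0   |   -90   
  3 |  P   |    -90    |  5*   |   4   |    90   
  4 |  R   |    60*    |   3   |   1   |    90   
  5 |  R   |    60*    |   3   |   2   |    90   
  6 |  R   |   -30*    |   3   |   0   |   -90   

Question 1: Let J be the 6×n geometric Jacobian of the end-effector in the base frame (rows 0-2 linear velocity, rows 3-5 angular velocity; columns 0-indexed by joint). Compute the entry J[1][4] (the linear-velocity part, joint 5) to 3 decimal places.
0.201

axis z_4 = (0.8660,-0.5000,0.0000); lever o_n−o_4 = (0.7990,-4.6160,-0.2321)
cross product → J_v[:, 4] = (0.1160,0.2010,-3.5981)
J_ω[:, 4] = z_4
entry J[1][4] = 0.2010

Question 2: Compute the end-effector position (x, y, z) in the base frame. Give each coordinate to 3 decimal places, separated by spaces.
-2.397 -12.812 -0.232

after link 1: o_1 = (-0.8660, -0.5000, 3.0000)
after link 2: o_2 = (-0.3660, -1.3660, 3.0000)
after link 3: o_3 = (-2.6962, -7.3301, 3.0000)
after link 4: o_4 = (-3.1962, -8.1962, 0.0000)
after link 5: o_5 = (-1.0981, -10.5622, -1.7321)
after link 6: o_6 = (-2.3971, -12.8122, -0.2321)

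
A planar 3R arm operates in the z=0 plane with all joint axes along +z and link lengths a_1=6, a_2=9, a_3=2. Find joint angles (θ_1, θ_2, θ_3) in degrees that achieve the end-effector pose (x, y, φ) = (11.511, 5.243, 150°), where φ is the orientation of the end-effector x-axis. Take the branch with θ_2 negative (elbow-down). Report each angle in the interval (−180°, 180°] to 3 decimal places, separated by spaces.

44.994 -44.990 149.995

wrist centre = target − a_3·(cos φ, sin φ) = (13.2431, 4.2430)
cos θ_2 = (193.3814−6²−9²)/(2·6·9) = 0.7072; θ_2 = -44.9896° (elbow-down)
β = atan2(4.2430,13.2431) = 17.7652°; ψ = atan2(-6.3628,12.3651) = -27.2293°
θ_1 = β − ψ = 44.9945°
θ_3 = φ − θ_1 − θ_2 = 149.9951° (wrapped to (-180°,180°])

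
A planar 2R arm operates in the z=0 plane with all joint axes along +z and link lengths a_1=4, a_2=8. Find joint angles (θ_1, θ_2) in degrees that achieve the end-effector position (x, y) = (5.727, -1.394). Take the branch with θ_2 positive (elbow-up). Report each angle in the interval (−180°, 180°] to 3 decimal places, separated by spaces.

cos θ_2 = (34.7418−4²−8²)/(2·4·8) = -0.7072; θ_2 = 135.0043° (elbow-up)
β = atan2(-1.3940,5.7270) = -13.6802°; ψ = atan2(5.6564,-1.6573) = 106.3301°
θ_1 = β − ψ = -120.0103°

-120.010 135.004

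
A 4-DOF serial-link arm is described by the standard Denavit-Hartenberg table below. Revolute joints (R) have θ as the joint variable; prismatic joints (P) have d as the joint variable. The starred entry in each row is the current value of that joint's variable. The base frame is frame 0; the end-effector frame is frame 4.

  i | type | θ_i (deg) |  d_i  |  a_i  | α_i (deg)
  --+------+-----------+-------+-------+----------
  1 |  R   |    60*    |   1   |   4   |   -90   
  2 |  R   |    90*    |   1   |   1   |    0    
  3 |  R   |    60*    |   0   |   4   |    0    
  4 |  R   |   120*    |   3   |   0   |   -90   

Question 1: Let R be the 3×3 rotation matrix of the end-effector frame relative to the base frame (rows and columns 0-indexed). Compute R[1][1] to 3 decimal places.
-0.500

End-effector y-axis (col 1 of R) = (0.8660,-0.5000,-0.0000)
R[1][1] = -0.5000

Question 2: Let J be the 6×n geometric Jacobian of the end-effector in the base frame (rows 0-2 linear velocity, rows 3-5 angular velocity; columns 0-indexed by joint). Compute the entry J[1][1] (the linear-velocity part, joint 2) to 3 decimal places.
-2.598

axis z_1 = (-0.8660,0.5000,0.0000); lever o_n−o_1 = (-5.1962,-1.0000,-3.0000)
cross product → J_v[:, 1] = (-1.5000,-2.5981,3.4641)
J_ω[:, 1] = z_1
entry J[1][1] = -2.5981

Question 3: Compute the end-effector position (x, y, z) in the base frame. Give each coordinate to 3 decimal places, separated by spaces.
-3.196 2.464 -2.000

after link 1: o_1 = (2.0000, 3.4641, 1.0000)
after link 2: o_2 = (1.1340, 3.9641, 0.0000)
after link 3: o_3 = (-0.5981, 0.9641, -2.0000)
after link 4: o_4 = (-3.1962, 2.4641, -2.0000)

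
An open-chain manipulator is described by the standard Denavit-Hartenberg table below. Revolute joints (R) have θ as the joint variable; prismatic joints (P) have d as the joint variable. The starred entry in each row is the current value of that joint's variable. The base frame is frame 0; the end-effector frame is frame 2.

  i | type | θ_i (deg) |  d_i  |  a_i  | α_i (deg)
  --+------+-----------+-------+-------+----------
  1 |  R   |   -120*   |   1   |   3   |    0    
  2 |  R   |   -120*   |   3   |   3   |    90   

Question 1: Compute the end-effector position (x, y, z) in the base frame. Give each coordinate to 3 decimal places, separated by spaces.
after link 1: o_1 = (-1.5000, -2.5981, 1.0000)
after link 2: o_2 = (-3.0000, -0.0000, 4.0000)

-3.000 -0.000 4.000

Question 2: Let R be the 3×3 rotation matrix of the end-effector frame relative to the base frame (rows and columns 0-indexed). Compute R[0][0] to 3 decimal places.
End-effector x-axis (col 0 of R) = (-0.5000,0.8660,0.0000)
R[0][0] = -0.5000

-0.500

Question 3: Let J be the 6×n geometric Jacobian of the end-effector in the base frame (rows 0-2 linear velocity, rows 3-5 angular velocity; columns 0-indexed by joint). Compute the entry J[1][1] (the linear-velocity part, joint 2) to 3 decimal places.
axis z_1 = (0.0000,0.0000,1.0000); lever o_n−o_1 = (-1.5000,2.5981,3.0000)
cross product → J_v[:, 1] = (-2.5981,-1.5000,0.0000)
J_ω[:, 1] = z_1
entry J[1][1] = -1.5000

-1.500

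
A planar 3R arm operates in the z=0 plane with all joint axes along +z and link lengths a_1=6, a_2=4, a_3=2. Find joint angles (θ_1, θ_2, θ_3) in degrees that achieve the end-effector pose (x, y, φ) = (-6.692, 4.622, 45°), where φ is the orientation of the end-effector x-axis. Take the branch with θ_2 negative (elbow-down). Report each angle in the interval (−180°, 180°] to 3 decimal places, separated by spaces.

wrist centre = target − a_3·(cos φ, sin φ) = (-8.1062, 3.2078)
cos θ_2 = (76.0006−6²−4²)/(2·6·4) = 0.5000; θ_2 = -59.9992° (elbow-down)
β = atan2(3.2078,-8.1062) = 158.4103°; ψ = atan2(-3.4641,8.0000) = -23.4129°
θ_1 = β − ψ = 181.8233°
θ_3 = φ − θ_1 − θ_2 = -76.8241° (wrapped to (-180°,180°])

-178.177 -59.999 -76.824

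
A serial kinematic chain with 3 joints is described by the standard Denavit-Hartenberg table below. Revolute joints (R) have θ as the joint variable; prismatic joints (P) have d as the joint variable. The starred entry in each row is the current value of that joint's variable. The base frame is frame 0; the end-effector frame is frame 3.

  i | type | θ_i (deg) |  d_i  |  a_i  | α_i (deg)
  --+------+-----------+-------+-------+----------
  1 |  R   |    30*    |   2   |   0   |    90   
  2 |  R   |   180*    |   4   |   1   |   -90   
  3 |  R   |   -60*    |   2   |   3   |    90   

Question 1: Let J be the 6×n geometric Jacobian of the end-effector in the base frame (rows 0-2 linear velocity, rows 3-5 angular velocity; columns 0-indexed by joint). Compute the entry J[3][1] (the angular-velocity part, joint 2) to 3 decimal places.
axis z_1 = (0.5000,-0.8660,0.0000); lever o_n−o_1 = (1.1340,-6.9641,-2.0000)
cross product → J_v[:, 1] = (1.7321,1.0000,-2.5000)
J_ω[:, 1] = z_1
entry J[3][1] = 0.5000

0.500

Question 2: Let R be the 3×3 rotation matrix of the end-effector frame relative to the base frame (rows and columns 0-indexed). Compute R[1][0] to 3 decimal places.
End-effector x-axis (col 0 of R) = (-0.0000,-1.0000,0.0000)
R[1][0] = -1.0000

-1.000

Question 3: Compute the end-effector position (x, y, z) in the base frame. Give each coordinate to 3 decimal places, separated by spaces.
1.134 -6.964 0.000

after link 1: o_1 = (0.0000, 0.0000, 2.0000)
after link 2: o_2 = (1.1340, -3.9641, 2.0000)
after link 3: o_3 = (1.1340, -6.9641, 0.0000)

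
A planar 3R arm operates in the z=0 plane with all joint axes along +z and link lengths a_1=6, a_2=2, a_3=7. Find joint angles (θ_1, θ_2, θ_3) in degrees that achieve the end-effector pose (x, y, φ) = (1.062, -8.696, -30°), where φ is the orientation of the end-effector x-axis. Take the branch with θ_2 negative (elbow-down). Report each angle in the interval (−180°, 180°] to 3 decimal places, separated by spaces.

-120.002 -59.999 150.001

wrist centre = target − a_3·(cos φ, sin φ) = (-5.0002, -5.1960)
cos θ_2 = (52.0002−6²−2²)/(2·6·2) = 0.5000; θ_2 = -59.9995° (elbow-down)
β = atan2(-5.1960,-5.0002) = -133.8997°; ψ = atan2(-1.7320,7.0000) = -13.8978°
θ_1 = β − ψ = -120.0020°
θ_3 = φ − θ_1 − θ_2 = 150.0014° (wrapped to (-180°,180°])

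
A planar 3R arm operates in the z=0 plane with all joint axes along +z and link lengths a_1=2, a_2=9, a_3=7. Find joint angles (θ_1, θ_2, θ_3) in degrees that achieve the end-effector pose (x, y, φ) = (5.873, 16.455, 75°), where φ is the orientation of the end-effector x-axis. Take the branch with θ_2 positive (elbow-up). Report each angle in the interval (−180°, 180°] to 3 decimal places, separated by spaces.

30.006 44.995 -0.000

wrist centre = target − a_3·(cos φ, sin φ) = (4.0613, 9.6935)
cos θ_2 = (110.4582−2²−9²)/(2·2·9) = 0.7072; θ_2 = 44.9947° (elbow-up)
β = atan2(9.6935,4.0613) = 67.2679°; ψ = atan2(6.3634,8.3646) = 37.2622°
θ_1 = β − ψ = 30.0057°
θ_3 = φ − θ_1 − θ_2 = -0.0004° (wrapped to (-180°,180°])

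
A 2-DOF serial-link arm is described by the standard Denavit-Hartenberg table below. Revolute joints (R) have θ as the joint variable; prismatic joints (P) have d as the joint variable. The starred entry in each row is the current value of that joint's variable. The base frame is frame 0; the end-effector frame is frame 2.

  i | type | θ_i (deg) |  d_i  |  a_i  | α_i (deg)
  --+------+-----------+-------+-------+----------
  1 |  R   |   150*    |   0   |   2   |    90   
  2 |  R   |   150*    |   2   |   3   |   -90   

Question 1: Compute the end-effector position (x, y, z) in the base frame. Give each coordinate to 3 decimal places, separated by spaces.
after link 1: o_1 = (-1.7321, 1.0000, 0.0000)
after link 2: o_2 = (1.5179, 1.4330, 1.5000)

1.518 1.433 1.500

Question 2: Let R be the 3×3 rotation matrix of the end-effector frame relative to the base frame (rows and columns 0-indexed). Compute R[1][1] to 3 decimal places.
-0.866

End-effector y-axis (col 1 of R) = (-0.5000,-0.8660,-0.0000)
R[1][1] = -0.8660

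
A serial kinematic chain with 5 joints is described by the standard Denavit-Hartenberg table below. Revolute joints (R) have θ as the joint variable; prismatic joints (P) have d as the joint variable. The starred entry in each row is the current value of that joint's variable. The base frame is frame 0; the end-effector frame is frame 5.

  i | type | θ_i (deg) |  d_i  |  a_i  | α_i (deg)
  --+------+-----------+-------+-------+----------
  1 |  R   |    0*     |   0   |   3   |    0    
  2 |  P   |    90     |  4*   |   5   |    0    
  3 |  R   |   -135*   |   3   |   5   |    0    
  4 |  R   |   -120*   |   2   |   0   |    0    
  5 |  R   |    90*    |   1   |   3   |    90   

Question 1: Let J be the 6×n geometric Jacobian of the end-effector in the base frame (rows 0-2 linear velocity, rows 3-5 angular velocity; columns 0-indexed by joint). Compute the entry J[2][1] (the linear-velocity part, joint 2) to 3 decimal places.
1.000

prismatic axis z_1 = (0.0000,0.0000,1.0000)
J_v[:, 1] = z_1; J_ω[:, 1] = (0,0,0)
entry J[2][1] = 1.0000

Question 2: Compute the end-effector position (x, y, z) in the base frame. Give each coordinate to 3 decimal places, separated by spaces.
7.312 -1.433 10.000

after link 1: o_1 = (3.0000, 0.0000, 0.0000)
after link 2: o_2 = (3.0000, 5.0000, 4.0000)
after link 3: o_3 = (6.5355, 1.4645, 7.0000)
after link 4: o_4 = (6.5355, 1.4645, 9.0000)
after link 5: o_5 = (7.3120, -1.4333, 10.0000)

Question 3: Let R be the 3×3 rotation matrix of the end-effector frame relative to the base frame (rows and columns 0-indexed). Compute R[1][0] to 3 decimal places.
-0.966

End-effector x-axis (col 0 of R) = (0.2588,-0.9659,0.0000)
R[1][0] = -0.9659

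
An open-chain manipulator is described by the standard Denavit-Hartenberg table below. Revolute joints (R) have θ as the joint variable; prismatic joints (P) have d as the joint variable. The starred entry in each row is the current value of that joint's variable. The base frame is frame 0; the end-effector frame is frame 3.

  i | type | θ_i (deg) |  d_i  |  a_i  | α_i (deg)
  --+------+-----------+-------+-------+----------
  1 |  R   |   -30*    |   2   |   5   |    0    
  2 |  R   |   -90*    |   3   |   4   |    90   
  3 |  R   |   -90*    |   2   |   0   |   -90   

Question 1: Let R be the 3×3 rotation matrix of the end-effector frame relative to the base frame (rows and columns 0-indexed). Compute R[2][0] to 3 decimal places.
-1.000

End-effector x-axis (col 0 of R) = (-0.0000,-0.0000,-1.0000)
R[2][0] = -1.0000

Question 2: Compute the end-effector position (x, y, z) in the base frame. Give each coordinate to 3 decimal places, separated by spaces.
after link 1: o_1 = (4.3301, -2.5000, 2.0000)
after link 2: o_2 = (2.3301, -5.9641, 5.0000)
after link 3: o_3 = (0.5981, -4.9641, 5.0000)

0.598 -4.964 5.000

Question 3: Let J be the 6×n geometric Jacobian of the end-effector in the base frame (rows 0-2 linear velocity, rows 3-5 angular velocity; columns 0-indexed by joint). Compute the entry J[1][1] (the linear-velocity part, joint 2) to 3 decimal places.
-3.732

axis z_1 = (0.0000,0.0000,1.0000); lever o_n−o_1 = (-3.7321,-2.4641,3.0000)
cross product → J_v[:, 1] = (2.4641,-3.7321,0.0000)
J_ω[:, 1] = z_1
entry J[1][1] = -3.7321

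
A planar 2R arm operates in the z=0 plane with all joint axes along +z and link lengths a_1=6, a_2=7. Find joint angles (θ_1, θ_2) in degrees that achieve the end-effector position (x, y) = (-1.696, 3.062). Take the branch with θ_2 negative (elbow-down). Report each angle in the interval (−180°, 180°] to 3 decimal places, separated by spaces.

-149.999 -150.002

cos θ_2 = (12.2523−6²−7²)/(2·6·7) = -0.8660; θ_2 = -150.0022° (elbow-down)
β = atan2(3.0620,-1.6960) = 118.9815°; ψ = atan2(-3.4998,-0.0623) = -91.0200°
θ_1 = β − ψ = 210.0015°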